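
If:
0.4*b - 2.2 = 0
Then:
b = 5.50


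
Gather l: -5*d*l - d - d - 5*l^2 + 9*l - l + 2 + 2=-2*d - 5*l^2 + l*(8 - 5*d) + 4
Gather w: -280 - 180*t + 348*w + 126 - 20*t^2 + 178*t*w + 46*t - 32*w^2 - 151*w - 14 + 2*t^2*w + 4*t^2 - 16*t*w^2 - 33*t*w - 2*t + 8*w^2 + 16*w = -16*t^2 - 136*t + w^2*(-16*t - 24) + w*(2*t^2 + 145*t + 213) - 168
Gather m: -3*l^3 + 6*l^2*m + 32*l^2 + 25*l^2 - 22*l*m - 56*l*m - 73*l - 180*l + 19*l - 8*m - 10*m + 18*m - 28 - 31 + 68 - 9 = -3*l^3 + 57*l^2 - 234*l + m*(6*l^2 - 78*l)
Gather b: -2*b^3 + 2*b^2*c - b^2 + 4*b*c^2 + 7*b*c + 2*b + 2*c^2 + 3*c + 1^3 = -2*b^3 + b^2*(2*c - 1) + b*(4*c^2 + 7*c + 2) + 2*c^2 + 3*c + 1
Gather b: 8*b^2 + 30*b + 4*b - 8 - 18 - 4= 8*b^2 + 34*b - 30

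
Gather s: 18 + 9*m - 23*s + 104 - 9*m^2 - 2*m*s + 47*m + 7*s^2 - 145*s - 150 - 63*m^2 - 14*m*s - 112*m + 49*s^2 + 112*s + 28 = -72*m^2 - 56*m + 56*s^2 + s*(-16*m - 56)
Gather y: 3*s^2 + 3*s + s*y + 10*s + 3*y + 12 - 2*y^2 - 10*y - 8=3*s^2 + 13*s - 2*y^2 + y*(s - 7) + 4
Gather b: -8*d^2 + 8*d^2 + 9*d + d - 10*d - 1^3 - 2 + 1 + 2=0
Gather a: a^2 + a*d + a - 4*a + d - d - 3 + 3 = a^2 + a*(d - 3)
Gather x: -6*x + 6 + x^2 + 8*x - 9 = x^2 + 2*x - 3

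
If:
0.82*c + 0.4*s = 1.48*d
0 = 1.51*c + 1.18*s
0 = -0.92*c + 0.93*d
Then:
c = 0.00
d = 0.00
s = 0.00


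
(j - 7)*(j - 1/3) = j^2 - 22*j/3 + 7/3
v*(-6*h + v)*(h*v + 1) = -6*h^2*v^2 + h*v^3 - 6*h*v + v^2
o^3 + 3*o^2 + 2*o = o*(o + 1)*(o + 2)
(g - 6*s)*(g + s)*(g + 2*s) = g^3 - 3*g^2*s - 16*g*s^2 - 12*s^3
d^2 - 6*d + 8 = (d - 4)*(d - 2)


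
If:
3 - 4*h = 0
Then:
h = 3/4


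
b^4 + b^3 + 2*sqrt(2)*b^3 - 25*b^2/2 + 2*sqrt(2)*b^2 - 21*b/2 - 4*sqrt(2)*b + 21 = (b - 1)*(b + 2)*(b - 3*sqrt(2)/2)*(b + 7*sqrt(2)/2)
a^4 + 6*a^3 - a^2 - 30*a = a*(a - 2)*(a + 3)*(a + 5)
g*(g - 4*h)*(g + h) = g^3 - 3*g^2*h - 4*g*h^2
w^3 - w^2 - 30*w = w*(w - 6)*(w + 5)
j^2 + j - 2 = (j - 1)*(j + 2)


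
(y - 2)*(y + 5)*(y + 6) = y^3 + 9*y^2 + 8*y - 60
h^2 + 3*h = h*(h + 3)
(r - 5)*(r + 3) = r^2 - 2*r - 15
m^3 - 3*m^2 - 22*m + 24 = (m - 6)*(m - 1)*(m + 4)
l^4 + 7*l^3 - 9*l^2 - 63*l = l*(l - 3)*(l + 3)*(l + 7)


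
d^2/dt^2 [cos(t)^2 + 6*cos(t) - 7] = -6*cos(t) - 2*cos(2*t)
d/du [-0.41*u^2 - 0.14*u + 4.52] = -0.82*u - 0.14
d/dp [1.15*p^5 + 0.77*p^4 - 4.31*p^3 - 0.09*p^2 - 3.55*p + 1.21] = 5.75*p^4 + 3.08*p^3 - 12.93*p^2 - 0.18*p - 3.55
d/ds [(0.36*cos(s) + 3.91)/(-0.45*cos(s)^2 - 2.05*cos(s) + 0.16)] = (0.162*sin(s)^2 - 3.519*cos(s) - 8.2351)*sin(s)/(0.45*cos(s)^2 + 2.05*cos(s) - 0.16)^2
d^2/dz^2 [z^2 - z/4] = 2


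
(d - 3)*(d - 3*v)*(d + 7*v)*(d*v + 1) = d^4*v + 4*d^3*v^2 - 3*d^3*v + d^3 - 21*d^2*v^3 - 12*d^2*v^2 + 4*d^2*v - 3*d^2 + 63*d*v^3 - 21*d*v^2 - 12*d*v + 63*v^2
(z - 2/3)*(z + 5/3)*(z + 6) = z^3 + 7*z^2 + 44*z/9 - 20/3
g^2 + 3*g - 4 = (g - 1)*(g + 4)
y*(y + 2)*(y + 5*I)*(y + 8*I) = y^4 + 2*y^3 + 13*I*y^3 - 40*y^2 + 26*I*y^2 - 80*y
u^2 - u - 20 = (u - 5)*(u + 4)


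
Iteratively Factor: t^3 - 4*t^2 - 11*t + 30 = (t + 3)*(t^2 - 7*t + 10) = (t - 5)*(t + 3)*(t - 2)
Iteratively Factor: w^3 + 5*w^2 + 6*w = (w)*(w^2 + 5*w + 6) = w*(w + 2)*(w + 3)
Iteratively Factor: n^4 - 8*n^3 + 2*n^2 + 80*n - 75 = (n - 5)*(n^3 - 3*n^2 - 13*n + 15) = (n - 5)*(n + 3)*(n^2 - 6*n + 5) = (n - 5)^2*(n + 3)*(n - 1)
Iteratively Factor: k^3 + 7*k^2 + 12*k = (k + 3)*(k^2 + 4*k) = k*(k + 3)*(k + 4)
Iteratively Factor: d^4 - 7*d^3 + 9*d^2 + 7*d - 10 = (d - 2)*(d^3 - 5*d^2 - d + 5) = (d - 2)*(d + 1)*(d^2 - 6*d + 5) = (d - 5)*(d - 2)*(d + 1)*(d - 1)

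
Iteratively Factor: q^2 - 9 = (q + 3)*(q - 3)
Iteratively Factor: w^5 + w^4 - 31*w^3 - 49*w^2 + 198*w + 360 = (w + 3)*(w^4 - 2*w^3 - 25*w^2 + 26*w + 120) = (w - 3)*(w + 3)*(w^3 + w^2 - 22*w - 40) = (w - 3)*(w + 2)*(w + 3)*(w^2 - w - 20) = (w - 5)*(w - 3)*(w + 2)*(w + 3)*(w + 4)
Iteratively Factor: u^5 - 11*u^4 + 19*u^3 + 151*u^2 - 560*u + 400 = (u - 5)*(u^4 - 6*u^3 - 11*u^2 + 96*u - 80) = (u - 5)*(u - 4)*(u^3 - 2*u^2 - 19*u + 20) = (u - 5)*(u - 4)*(u - 1)*(u^2 - u - 20) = (u - 5)^2*(u - 4)*(u - 1)*(u + 4)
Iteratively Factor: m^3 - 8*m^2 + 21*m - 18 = (m - 2)*(m^2 - 6*m + 9) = (m - 3)*(m - 2)*(m - 3)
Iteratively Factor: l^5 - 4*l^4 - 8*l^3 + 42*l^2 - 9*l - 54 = (l + 1)*(l^4 - 5*l^3 - 3*l^2 + 45*l - 54) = (l - 3)*(l + 1)*(l^3 - 2*l^2 - 9*l + 18) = (l - 3)*(l - 2)*(l + 1)*(l^2 - 9) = (l - 3)*(l - 2)*(l + 1)*(l + 3)*(l - 3)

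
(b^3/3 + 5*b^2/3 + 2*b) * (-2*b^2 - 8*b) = -2*b^5/3 - 6*b^4 - 52*b^3/3 - 16*b^2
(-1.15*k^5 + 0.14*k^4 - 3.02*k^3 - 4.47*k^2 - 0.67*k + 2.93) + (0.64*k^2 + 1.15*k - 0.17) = -1.15*k^5 + 0.14*k^4 - 3.02*k^3 - 3.83*k^2 + 0.48*k + 2.76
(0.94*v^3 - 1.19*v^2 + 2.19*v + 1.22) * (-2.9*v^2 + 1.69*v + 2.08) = -2.726*v^5 + 5.0396*v^4 - 6.4069*v^3 - 2.3121*v^2 + 6.617*v + 2.5376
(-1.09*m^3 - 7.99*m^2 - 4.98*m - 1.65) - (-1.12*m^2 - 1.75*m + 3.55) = -1.09*m^3 - 6.87*m^2 - 3.23*m - 5.2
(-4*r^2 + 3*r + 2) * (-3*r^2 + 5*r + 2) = 12*r^4 - 29*r^3 + r^2 + 16*r + 4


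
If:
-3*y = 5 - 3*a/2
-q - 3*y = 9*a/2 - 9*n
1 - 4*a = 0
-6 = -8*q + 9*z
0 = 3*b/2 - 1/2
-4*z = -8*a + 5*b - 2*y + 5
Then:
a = 1/4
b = 1/3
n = -631/1152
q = -183/128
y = -37/24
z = -31/16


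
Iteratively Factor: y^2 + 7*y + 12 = (y + 3)*(y + 4)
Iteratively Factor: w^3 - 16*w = (w - 4)*(w^2 + 4*w) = w*(w - 4)*(w + 4)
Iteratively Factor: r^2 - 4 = (r + 2)*(r - 2)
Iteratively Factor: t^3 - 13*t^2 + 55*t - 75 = (t - 3)*(t^2 - 10*t + 25) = (t - 5)*(t - 3)*(t - 5)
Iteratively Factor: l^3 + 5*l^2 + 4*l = (l + 1)*(l^2 + 4*l) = (l + 1)*(l + 4)*(l)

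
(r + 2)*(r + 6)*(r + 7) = r^3 + 15*r^2 + 68*r + 84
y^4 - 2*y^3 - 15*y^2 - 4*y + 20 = (y - 5)*(y - 1)*(y + 2)^2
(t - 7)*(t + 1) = t^2 - 6*t - 7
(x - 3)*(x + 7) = x^2 + 4*x - 21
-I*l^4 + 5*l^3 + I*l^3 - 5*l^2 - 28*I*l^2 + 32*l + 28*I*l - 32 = (l - 4*I)*(l + I)*(l + 8*I)*(-I*l + I)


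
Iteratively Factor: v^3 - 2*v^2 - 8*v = (v)*(v^2 - 2*v - 8) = v*(v + 2)*(v - 4)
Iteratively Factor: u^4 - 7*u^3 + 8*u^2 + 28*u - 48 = (u - 3)*(u^3 - 4*u^2 - 4*u + 16) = (u - 3)*(u + 2)*(u^2 - 6*u + 8) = (u - 3)*(u - 2)*(u + 2)*(u - 4)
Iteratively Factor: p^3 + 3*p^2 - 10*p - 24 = (p + 2)*(p^2 + p - 12) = (p - 3)*(p + 2)*(p + 4)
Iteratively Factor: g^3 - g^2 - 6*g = (g + 2)*(g^2 - 3*g) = g*(g + 2)*(g - 3)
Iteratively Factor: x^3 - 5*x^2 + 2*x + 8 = (x - 4)*(x^2 - x - 2) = (x - 4)*(x + 1)*(x - 2)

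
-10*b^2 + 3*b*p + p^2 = (-2*b + p)*(5*b + p)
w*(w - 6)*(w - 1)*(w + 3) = w^4 - 4*w^3 - 15*w^2 + 18*w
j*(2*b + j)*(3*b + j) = 6*b^2*j + 5*b*j^2 + j^3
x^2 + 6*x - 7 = (x - 1)*(x + 7)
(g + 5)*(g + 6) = g^2 + 11*g + 30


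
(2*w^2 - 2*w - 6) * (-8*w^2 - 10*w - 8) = -16*w^4 - 4*w^3 + 52*w^2 + 76*w + 48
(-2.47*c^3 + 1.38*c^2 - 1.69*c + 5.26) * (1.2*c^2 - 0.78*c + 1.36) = -2.964*c^5 + 3.5826*c^4 - 6.4636*c^3 + 9.507*c^2 - 6.4012*c + 7.1536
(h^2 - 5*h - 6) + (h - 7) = h^2 - 4*h - 13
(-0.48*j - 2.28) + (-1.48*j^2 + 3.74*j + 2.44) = -1.48*j^2 + 3.26*j + 0.16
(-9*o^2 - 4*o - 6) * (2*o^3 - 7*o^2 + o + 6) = -18*o^5 + 55*o^4 + 7*o^3 - 16*o^2 - 30*o - 36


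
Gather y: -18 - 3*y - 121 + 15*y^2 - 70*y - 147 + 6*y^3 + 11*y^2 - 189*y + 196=6*y^3 + 26*y^2 - 262*y - 90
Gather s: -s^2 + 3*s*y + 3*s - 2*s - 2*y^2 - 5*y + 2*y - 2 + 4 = -s^2 + s*(3*y + 1) - 2*y^2 - 3*y + 2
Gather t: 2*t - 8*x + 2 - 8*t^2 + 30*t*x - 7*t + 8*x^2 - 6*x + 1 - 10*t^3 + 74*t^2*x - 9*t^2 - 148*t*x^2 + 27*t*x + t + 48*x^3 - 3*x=-10*t^3 + t^2*(74*x - 17) + t*(-148*x^2 + 57*x - 4) + 48*x^3 + 8*x^2 - 17*x + 3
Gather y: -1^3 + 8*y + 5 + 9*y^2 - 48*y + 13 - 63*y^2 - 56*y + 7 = -54*y^2 - 96*y + 24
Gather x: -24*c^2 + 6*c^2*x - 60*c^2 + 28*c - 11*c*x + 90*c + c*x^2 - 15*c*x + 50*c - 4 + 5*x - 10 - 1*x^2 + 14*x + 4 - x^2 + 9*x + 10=-84*c^2 + 168*c + x^2*(c - 2) + x*(6*c^2 - 26*c + 28)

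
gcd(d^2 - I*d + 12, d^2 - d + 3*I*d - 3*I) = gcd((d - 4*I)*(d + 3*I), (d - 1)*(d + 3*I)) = d + 3*I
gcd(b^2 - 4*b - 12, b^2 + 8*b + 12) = b + 2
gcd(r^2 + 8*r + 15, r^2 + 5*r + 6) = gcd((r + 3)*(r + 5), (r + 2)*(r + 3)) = r + 3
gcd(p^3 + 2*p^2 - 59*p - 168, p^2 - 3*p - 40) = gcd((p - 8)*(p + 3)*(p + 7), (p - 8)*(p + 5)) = p - 8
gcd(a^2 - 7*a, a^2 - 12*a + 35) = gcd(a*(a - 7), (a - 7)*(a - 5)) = a - 7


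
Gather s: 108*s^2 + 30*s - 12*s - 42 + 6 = 108*s^2 + 18*s - 36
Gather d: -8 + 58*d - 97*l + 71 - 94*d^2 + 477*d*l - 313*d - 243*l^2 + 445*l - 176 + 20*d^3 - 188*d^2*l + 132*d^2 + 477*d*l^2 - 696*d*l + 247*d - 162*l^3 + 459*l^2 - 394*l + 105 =20*d^3 + d^2*(38 - 188*l) + d*(477*l^2 - 219*l - 8) - 162*l^3 + 216*l^2 - 46*l - 8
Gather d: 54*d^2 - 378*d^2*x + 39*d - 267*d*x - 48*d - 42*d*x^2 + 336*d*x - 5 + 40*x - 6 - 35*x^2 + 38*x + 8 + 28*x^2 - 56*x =d^2*(54 - 378*x) + d*(-42*x^2 + 69*x - 9) - 7*x^2 + 22*x - 3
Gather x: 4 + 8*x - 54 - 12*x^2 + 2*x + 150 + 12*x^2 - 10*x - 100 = 0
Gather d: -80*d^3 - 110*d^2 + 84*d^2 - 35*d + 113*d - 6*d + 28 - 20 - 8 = -80*d^3 - 26*d^2 + 72*d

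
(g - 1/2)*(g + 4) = g^2 + 7*g/2 - 2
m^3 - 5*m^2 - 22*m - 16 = (m - 8)*(m + 1)*(m + 2)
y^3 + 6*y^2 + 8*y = y*(y + 2)*(y + 4)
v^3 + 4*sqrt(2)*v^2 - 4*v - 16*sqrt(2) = (v - 2)*(v + 2)*(v + 4*sqrt(2))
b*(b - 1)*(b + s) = b^3 + b^2*s - b^2 - b*s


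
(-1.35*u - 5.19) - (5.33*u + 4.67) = -6.68*u - 9.86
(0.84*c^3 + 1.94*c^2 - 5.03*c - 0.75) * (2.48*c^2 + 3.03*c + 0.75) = 2.0832*c^5 + 7.3564*c^4 - 5.9662*c^3 - 15.6459*c^2 - 6.045*c - 0.5625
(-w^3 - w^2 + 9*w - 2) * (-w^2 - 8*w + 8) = w^5 + 9*w^4 - 9*w^3 - 78*w^2 + 88*w - 16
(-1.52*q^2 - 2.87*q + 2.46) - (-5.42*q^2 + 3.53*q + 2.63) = 3.9*q^2 - 6.4*q - 0.17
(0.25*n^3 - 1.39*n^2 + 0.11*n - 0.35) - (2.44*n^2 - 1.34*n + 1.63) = 0.25*n^3 - 3.83*n^2 + 1.45*n - 1.98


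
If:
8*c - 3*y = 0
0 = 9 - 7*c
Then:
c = 9/7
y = 24/7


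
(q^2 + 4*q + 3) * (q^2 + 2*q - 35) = q^4 + 6*q^3 - 24*q^2 - 134*q - 105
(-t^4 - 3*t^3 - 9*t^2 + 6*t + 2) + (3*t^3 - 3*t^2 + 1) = -t^4 - 12*t^2 + 6*t + 3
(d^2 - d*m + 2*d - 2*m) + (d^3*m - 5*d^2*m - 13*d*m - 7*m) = d^3*m - 5*d^2*m + d^2 - 14*d*m + 2*d - 9*m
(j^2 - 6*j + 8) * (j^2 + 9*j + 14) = j^4 + 3*j^3 - 32*j^2 - 12*j + 112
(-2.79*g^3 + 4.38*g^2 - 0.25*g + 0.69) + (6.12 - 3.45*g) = -2.79*g^3 + 4.38*g^2 - 3.7*g + 6.81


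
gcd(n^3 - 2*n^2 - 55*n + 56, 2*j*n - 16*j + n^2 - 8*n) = n - 8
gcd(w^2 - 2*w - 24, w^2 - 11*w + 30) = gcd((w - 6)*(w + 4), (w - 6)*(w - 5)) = w - 6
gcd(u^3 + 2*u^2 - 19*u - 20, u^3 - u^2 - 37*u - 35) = u^2 + 6*u + 5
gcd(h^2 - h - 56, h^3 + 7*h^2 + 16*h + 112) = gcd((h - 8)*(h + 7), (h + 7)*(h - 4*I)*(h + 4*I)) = h + 7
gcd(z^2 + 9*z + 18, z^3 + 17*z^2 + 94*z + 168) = z + 6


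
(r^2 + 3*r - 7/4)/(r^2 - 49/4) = (2*r - 1)/(2*r - 7)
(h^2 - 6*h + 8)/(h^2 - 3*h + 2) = (h - 4)/(h - 1)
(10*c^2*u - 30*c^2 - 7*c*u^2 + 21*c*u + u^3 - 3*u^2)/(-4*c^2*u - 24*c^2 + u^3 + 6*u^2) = (-5*c*u + 15*c + u^2 - 3*u)/(2*c*u + 12*c + u^2 + 6*u)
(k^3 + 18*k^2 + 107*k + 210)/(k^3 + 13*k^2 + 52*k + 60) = (k + 7)/(k + 2)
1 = 1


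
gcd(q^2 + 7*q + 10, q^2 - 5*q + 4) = 1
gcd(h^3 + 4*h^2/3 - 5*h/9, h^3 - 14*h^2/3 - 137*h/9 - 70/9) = h + 5/3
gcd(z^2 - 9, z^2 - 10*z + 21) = z - 3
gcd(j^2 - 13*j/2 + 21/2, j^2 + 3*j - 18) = j - 3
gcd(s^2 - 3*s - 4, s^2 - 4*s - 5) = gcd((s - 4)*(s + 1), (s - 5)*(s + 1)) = s + 1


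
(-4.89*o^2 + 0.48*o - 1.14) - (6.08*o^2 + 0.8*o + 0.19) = -10.97*o^2 - 0.32*o - 1.33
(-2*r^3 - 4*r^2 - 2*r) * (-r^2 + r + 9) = 2*r^5 + 2*r^4 - 20*r^3 - 38*r^2 - 18*r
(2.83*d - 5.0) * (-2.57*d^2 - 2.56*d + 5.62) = -7.2731*d^3 + 5.6052*d^2 + 28.7046*d - 28.1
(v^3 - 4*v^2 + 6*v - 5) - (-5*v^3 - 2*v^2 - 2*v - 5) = 6*v^3 - 2*v^2 + 8*v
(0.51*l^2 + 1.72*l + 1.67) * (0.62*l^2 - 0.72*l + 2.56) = 0.3162*l^4 + 0.6992*l^3 + 1.1026*l^2 + 3.2008*l + 4.2752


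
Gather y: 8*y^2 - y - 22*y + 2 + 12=8*y^2 - 23*y + 14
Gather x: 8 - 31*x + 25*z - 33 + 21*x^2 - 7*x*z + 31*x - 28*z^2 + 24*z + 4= 21*x^2 - 7*x*z - 28*z^2 + 49*z - 21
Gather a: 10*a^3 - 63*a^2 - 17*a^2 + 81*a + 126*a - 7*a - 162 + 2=10*a^3 - 80*a^2 + 200*a - 160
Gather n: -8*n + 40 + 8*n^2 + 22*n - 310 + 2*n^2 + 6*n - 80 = 10*n^2 + 20*n - 350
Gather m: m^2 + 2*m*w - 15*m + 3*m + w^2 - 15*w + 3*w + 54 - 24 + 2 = m^2 + m*(2*w - 12) + w^2 - 12*w + 32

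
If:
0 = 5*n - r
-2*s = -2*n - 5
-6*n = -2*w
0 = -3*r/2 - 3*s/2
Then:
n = -5/12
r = -25/12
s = 25/12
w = -5/4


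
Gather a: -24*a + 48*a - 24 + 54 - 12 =24*a + 18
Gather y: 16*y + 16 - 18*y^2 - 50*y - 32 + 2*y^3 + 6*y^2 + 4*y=2*y^3 - 12*y^2 - 30*y - 16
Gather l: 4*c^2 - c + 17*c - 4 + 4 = 4*c^2 + 16*c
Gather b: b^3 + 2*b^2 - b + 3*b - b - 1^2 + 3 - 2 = b^3 + 2*b^2 + b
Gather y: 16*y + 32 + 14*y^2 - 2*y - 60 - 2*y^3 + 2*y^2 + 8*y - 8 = -2*y^3 + 16*y^2 + 22*y - 36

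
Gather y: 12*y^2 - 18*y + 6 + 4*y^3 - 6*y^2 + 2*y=4*y^3 + 6*y^2 - 16*y + 6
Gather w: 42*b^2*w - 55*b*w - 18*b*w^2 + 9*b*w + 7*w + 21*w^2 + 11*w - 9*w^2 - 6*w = w^2*(12 - 18*b) + w*(42*b^2 - 46*b + 12)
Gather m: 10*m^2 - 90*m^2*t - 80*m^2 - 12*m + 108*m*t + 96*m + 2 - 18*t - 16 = m^2*(-90*t - 70) + m*(108*t + 84) - 18*t - 14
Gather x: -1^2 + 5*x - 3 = 5*x - 4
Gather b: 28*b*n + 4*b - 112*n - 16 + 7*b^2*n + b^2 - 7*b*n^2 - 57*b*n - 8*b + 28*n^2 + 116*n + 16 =b^2*(7*n + 1) + b*(-7*n^2 - 29*n - 4) + 28*n^2 + 4*n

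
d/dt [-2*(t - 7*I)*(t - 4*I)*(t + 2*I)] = -6*t^2 + 36*I*t + 12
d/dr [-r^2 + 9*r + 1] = 9 - 2*r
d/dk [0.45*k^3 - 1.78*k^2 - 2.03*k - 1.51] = 1.35*k^2 - 3.56*k - 2.03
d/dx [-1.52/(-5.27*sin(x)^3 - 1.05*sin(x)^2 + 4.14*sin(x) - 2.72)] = (-24.0312*sin(x)^2 - 3.192*sin(x) + 6.2928)*cos(x)/(5.27*sin(x)^3 + 1.05*sin(x)^2 - 4.14*sin(x) + 2.72)^2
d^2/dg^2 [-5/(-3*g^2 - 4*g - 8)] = 10*(-9*g^2 - 12*g + 4*(3*g + 2)^2 - 24)/(3*g^2 + 4*g + 8)^3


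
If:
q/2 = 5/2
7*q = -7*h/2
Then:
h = -10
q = 5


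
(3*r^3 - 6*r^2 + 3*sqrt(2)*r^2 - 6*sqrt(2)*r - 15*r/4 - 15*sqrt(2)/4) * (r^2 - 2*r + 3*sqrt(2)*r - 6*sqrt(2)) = 3*r^5 - 12*r^4 + 12*sqrt(2)*r^4 - 48*sqrt(2)*r^3 + 105*r^3/4 - 129*r^2/2 + 33*sqrt(2)*r^2 + 30*sqrt(2)*r + 99*r/2 + 45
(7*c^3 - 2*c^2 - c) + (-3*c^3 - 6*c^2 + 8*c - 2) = 4*c^3 - 8*c^2 + 7*c - 2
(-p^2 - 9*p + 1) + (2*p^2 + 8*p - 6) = p^2 - p - 5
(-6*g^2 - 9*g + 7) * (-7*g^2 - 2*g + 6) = 42*g^4 + 75*g^3 - 67*g^2 - 68*g + 42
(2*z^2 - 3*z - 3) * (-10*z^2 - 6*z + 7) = -20*z^4 + 18*z^3 + 62*z^2 - 3*z - 21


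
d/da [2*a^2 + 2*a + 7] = 4*a + 2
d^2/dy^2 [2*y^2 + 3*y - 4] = 4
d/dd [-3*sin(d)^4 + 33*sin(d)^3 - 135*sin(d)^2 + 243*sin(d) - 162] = 3*(9 - 4*sin(d))*(sin(d) - 3)^2*cos(d)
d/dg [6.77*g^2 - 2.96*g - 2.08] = 13.54*g - 2.96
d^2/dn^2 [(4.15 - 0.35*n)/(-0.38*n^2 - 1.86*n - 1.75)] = ((1.852 - 0.798*n)*(0.38*n^2 + 1.86*n + 1.75) + (0.35*n - 4.15)*(0.76*n + 1.86)*(1.52*n + 3.72))/(0.38*n^2 + 1.86*n + 1.75)^3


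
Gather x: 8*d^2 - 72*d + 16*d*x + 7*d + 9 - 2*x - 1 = 8*d^2 - 65*d + x*(16*d - 2) + 8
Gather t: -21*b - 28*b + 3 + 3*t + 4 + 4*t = -49*b + 7*t + 7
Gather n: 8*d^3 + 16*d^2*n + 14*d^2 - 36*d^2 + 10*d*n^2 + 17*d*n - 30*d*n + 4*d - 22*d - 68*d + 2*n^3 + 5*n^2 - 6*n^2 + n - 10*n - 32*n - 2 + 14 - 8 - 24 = 8*d^3 - 22*d^2 - 86*d + 2*n^3 + n^2*(10*d - 1) + n*(16*d^2 - 13*d - 41) - 20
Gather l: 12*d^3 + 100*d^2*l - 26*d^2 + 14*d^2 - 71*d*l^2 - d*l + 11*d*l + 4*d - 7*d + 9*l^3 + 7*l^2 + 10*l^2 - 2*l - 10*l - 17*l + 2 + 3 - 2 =12*d^3 - 12*d^2 - 3*d + 9*l^3 + l^2*(17 - 71*d) + l*(100*d^2 + 10*d - 29) + 3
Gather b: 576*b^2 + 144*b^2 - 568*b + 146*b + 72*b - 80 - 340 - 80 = 720*b^2 - 350*b - 500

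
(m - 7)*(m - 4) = m^2 - 11*m + 28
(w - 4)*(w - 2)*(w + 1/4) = w^3 - 23*w^2/4 + 13*w/2 + 2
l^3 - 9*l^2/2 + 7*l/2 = l*(l - 7/2)*(l - 1)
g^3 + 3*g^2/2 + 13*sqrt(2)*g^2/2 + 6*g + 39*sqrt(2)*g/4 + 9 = (g + 3/2)*(g + sqrt(2)/2)*(g + 6*sqrt(2))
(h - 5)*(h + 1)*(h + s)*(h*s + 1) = h^4*s + h^3*s^2 - 4*h^3*s + h^3 - 4*h^2*s^2 - 4*h^2*s - 4*h^2 - 5*h*s^2 - 4*h*s - 5*h - 5*s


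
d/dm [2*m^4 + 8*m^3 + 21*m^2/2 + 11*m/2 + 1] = 8*m^3 + 24*m^2 + 21*m + 11/2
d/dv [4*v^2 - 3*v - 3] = 8*v - 3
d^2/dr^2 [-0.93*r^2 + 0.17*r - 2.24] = -1.86000000000000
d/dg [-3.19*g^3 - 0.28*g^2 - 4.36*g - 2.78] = -9.57*g^2 - 0.56*g - 4.36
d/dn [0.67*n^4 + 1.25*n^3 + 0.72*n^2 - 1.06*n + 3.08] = 2.68*n^3 + 3.75*n^2 + 1.44*n - 1.06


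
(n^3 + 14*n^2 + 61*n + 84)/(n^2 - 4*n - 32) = (n^2 + 10*n + 21)/(n - 8)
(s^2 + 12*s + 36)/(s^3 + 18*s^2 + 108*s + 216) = 1/(s + 6)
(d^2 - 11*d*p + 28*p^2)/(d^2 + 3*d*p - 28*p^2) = (d - 7*p)/(d + 7*p)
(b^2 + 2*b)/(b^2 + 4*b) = (b + 2)/(b + 4)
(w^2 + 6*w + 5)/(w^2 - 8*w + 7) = (w^2 + 6*w + 5)/(w^2 - 8*w + 7)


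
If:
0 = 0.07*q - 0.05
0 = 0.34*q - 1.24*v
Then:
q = 0.71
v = 0.20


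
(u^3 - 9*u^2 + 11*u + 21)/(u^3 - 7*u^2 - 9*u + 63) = (u + 1)/(u + 3)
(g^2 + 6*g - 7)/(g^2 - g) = (g + 7)/g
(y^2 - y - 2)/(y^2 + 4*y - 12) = (y + 1)/(y + 6)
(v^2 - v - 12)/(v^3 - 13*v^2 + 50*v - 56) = (v + 3)/(v^2 - 9*v + 14)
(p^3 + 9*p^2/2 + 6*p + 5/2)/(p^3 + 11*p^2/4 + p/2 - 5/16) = 8*(p^2 + 2*p + 1)/(8*p^2 + 2*p - 1)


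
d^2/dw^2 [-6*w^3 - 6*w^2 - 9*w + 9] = -36*w - 12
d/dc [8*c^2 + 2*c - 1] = 16*c + 2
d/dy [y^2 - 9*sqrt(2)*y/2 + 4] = 2*y - 9*sqrt(2)/2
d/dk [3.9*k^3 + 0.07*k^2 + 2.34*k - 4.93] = 11.7*k^2 + 0.14*k + 2.34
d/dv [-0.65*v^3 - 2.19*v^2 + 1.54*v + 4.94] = -1.95*v^2 - 4.38*v + 1.54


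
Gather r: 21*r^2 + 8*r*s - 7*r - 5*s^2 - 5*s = 21*r^2 + r*(8*s - 7) - 5*s^2 - 5*s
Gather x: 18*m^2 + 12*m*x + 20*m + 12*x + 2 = 18*m^2 + 20*m + x*(12*m + 12) + 2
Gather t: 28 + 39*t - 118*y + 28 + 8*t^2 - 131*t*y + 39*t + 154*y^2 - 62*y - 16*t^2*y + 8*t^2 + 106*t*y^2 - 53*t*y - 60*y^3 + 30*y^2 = t^2*(16 - 16*y) + t*(106*y^2 - 184*y + 78) - 60*y^3 + 184*y^2 - 180*y + 56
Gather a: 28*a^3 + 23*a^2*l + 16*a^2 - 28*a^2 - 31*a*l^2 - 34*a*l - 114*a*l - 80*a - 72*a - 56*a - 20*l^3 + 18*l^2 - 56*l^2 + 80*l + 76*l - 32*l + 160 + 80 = 28*a^3 + a^2*(23*l - 12) + a*(-31*l^2 - 148*l - 208) - 20*l^3 - 38*l^2 + 124*l + 240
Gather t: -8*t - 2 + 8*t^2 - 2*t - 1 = 8*t^2 - 10*t - 3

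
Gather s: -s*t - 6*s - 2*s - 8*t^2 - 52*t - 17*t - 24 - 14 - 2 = s*(-t - 8) - 8*t^2 - 69*t - 40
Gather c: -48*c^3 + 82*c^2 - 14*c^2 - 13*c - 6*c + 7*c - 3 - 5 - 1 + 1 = -48*c^3 + 68*c^2 - 12*c - 8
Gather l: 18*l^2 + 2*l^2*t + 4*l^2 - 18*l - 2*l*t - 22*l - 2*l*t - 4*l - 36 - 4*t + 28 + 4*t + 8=l^2*(2*t + 22) + l*(-4*t - 44)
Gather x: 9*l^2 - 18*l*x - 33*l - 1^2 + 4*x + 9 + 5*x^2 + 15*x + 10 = 9*l^2 - 33*l + 5*x^2 + x*(19 - 18*l) + 18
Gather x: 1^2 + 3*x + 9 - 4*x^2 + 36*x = -4*x^2 + 39*x + 10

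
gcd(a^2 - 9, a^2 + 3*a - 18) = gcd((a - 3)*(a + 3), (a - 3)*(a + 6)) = a - 3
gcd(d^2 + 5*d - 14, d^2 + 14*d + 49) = d + 7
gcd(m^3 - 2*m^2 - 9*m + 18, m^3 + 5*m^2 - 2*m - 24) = m^2 + m - 6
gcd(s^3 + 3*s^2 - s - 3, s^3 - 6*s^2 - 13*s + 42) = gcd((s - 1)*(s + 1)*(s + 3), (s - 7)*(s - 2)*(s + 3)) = s + 3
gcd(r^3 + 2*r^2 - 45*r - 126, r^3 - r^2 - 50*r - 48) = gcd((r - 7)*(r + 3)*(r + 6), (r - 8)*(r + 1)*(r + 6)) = r + 6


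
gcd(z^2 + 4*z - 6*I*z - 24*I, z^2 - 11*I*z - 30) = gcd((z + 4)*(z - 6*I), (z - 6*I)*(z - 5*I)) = z - 6*I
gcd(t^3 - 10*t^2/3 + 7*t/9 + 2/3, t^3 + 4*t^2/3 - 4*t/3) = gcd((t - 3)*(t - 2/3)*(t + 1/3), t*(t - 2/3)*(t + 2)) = t - 2/3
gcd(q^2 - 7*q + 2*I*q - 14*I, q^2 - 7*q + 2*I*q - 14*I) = q^2 + q*(-7 + 2*I) - 14*I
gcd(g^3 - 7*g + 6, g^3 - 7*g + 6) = g^3 - 7*g + 6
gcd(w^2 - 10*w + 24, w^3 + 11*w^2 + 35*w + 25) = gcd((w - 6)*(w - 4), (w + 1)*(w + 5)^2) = 1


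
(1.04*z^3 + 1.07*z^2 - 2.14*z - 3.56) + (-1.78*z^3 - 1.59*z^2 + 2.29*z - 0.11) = -0.74*z^3 - 0.52*z^2 + 0.15*z - 3.67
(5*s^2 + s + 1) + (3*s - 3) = 5*s^2 + 4*s - 2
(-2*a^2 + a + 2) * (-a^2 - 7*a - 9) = 2*a^4 + 13*a^3 + 9*a^2 - 23*a - 18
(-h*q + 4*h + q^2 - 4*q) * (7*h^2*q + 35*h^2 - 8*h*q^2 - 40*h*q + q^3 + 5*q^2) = -7*h^3*q^2 - 7*h^3*q + 140*h^3 + 15*h^2*q^3 + 15*h^2*q^2 - 300*h^2*q - 9*h*q^4 - 9*h*q^3 + 180*h*q^2 + q^5 + q^4 - 20*q^3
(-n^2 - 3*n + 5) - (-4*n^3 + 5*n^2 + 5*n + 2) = 4*n^3 - 6*n^2 - 8*n + 3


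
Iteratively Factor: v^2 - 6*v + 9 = (v - 3)*(v - 3)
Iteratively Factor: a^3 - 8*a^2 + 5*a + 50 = (a + 2)*(a^2 - 10*a + 25) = (a - 5)*(a + 2)*(a - 5)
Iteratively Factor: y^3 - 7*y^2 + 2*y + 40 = (y - 5)*(y^2 - 2*y - 8) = (y - 5)*(y - 4)*(y + 2)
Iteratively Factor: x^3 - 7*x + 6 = (x - 2)*(x^2 + 2*x - 3) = (x - 2)*(x - 1)*(x + 3)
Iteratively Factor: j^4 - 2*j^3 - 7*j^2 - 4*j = (j + 1)*(j^3 - 3*j^2 - 4*j) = (j - 4)*(j + 1)*(j^2 + j) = j*(j - 4)*(j + 1)*(j + 1)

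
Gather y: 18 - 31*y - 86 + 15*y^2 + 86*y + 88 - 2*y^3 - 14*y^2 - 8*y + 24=-2*y^3 + y^2 + 47*y + 44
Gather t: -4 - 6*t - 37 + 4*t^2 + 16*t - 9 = 4*t^2 + 10*t - 50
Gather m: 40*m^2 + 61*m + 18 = 40*m^2 + 61*m + 18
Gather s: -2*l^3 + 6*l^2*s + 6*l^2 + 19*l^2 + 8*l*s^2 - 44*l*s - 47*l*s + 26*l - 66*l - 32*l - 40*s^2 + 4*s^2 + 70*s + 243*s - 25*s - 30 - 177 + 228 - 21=-2*l^3 + 25*l^2 - 72*l + s^2*(8*l - 36) + s*(6*l^2 - 91*l + 288)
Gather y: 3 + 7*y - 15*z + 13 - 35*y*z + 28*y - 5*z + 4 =y*(35 - 35*z) - 20*z + 20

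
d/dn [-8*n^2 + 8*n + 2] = 8 - 16*n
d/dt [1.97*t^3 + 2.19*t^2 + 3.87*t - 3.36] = 5.91*t^2 + 4.38*t + 3.87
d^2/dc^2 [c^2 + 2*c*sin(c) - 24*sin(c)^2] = -2*c*sin(c) + 96*sin(c)^2 + 4*cos(c) - 46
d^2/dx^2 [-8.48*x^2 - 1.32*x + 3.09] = -16.9600000000000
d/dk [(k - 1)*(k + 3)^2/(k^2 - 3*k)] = (k^4 - 6*k^3 - 18*k^2 + 18*k - 27)/(k^2*(k^2 - 6*k + 9))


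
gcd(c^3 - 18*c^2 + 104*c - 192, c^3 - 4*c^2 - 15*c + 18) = c - 6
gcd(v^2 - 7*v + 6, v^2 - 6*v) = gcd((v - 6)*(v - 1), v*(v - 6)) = v - 6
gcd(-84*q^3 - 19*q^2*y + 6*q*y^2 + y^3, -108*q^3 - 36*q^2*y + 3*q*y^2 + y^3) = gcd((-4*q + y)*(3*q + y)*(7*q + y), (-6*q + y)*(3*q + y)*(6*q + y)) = 3*q + y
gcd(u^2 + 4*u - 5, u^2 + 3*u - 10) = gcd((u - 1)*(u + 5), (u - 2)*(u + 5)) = u + 5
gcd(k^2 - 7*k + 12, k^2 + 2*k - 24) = k - 4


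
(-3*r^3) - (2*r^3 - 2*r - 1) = -5*r^3 + 2*r + 1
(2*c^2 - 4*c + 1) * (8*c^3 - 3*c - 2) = 16*c^5 - 32*c^4 + 2*c^3 + 8*c^2 + 5*c - 2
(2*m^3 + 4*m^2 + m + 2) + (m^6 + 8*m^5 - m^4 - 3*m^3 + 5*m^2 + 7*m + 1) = m^6 + 8*m^5 - m^4 - m^3 + 9*m^2 + 8*m + 3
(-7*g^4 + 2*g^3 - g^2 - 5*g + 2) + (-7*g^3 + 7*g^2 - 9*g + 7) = -7*g^4 - 5*g^3 + 6*g^2 - 14*g + 9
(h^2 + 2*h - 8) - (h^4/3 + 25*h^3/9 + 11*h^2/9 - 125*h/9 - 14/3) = -h^4/3 - 25*h^3/9 - 2*h^2/9 + 143*h/9 - 10/3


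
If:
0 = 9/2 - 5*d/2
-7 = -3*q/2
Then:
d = 9/5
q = 14/3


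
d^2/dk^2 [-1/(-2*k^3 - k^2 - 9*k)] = 2*(-k*(6*k + 1)*(2*k^2 + k + 9) + (6*k^2 + 2*k + 9)^2)/(k^3*(2*k^2 + k + 9)^3)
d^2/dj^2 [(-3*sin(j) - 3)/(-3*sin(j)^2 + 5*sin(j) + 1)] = 3*(9*sin(j)^5 + 51*sin(j)^4 - 45*sin(j)^3 - 22*sin(j)^2 + 68*sin(j) - 46)/(-3*sin(j)^2 + 5*sin(j) + 1)^3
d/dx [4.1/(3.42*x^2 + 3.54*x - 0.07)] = (-28.044*x - 14.514)/(3.42*x^2 + 3.54*x - 0.07)^2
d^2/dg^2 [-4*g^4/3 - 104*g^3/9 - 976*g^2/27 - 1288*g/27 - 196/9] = -16*g^2 - 208*g/3 - 1952/27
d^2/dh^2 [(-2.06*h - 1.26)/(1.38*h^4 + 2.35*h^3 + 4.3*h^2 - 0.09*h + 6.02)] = (-47.076768*h^7 - 154.88016*h^6 - 264.18774*h^5 - 344.516232*h^4 + 62.132108*h^3 + 337.139292*h^2 + 429.828*h + 62.980092)/(2.628072*h^12 + 13.42602*h^11 + 47.42991*h^10 + 96.133087*h^9 + 180.431094*h^8 + 242.796225*h^7 + 388.156264*h^6 + 355.571301*h^5 + 476.429766*h^4 + 241.515651*h^3 + 467.647446*h^2 - 9.784908*h + 218.167208)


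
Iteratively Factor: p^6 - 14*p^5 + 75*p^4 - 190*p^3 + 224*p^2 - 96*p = (p - 4)*(p^5 - 10*p^4 + 35*p^3 - 50*p^2 + 24*p) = (p - 4)*(p - 1)*(p^4 - 9*p^3 + 26*p^2 - 24*p) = (p - 4)^2*(p - 1)*(p^3 - 5*p^2 + 6*p) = p*(p - 4)^2*(p - 1)*(p^2 - 5*p + 6) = p*(p - 4)^2*(p - 3)*(p - 1)*(p - 2)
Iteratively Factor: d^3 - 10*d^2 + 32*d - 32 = (d - 4)*(d^2 - 6*d + 8) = (d - 4)^2*(d - 2)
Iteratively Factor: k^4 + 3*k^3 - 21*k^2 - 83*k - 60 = (k + 3)*(k^3 - 21*k - 20) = (k + 1)*(k + 3)*(k^2 - k - 20) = (k - 5)*(k + 1)*(k + 3)*(k + 4)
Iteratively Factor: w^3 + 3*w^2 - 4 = (w + 2)*(w^2 + w - 2) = (w - 1)*(w + 2)*(w + 2)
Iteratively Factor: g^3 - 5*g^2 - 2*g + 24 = (g - 3)*(g^2 - 2*g - 8) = (g - 4)*(g - 3)*(g + 2)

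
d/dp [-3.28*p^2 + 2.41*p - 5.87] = 2.41 - 6.56*p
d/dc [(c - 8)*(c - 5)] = 2*c - 13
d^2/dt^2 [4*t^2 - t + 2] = 8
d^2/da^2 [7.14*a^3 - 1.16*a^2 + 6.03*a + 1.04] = 42.84*a - 2.32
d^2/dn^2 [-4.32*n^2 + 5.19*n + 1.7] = -8.64000000000000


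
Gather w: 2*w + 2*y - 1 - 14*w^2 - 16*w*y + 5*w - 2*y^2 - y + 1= -14*w^2 + w*(7 - 16*y) - 2*y^2 + y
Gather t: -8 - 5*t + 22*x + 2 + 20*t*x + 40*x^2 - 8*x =t*(20*x - 5) + 40*x^2 + 14*x - 6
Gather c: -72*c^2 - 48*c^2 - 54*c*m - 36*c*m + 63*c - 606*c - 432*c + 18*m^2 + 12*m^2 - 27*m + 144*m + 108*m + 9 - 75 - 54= -120*c^2 + c*(-90*m - 975) + 30*m^2 + 225*m - 120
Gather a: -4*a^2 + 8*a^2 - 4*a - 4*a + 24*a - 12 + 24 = 4*a^2 + 16*a + 12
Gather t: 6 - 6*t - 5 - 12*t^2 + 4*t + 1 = -12*t^2 - 2*t + 2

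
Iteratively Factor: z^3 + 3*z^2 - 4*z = (z + 4)*(z^2 - z) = (z - 1)*(z + 4)*(z)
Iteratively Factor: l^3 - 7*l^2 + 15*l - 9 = (l - 3)*(l^2 - 4*l + 3) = (l - 3)^2*(l - 1)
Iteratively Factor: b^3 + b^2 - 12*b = (b)*(b^2 + b - 12) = b*(b - 3)*(b + 4)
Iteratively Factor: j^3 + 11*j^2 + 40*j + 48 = (j + 4)*(j^2 + 7*j + 12) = (j + 3)*(j + 4)*(j + 4)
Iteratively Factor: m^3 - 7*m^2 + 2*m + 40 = (m - 5)*(m^2 - 2*m - 8) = (m - 5)*(m + 2)*(m - 4)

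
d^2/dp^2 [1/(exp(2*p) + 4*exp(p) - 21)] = 4*(-(exp(p) + 1)*(exp(2*p) + 4*exp(p) - 21) + 2*(exp(p) + 2)^2*exp(p))*exp(p)/(exp(2*p) + 4*exp(p) - 21)^3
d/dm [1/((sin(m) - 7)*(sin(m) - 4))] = (11 - 2*sin(m))*cos(m)/((sin(m) - 7)^2*(sin(m) - 4)^2)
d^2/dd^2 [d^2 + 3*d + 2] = 2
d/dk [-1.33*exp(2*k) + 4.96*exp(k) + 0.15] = (4.96 - 2.66*exp(k))*exp(k)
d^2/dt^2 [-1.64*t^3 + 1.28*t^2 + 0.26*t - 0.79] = 2.56 - 9.84*t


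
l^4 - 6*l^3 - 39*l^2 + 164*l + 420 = (l - 7)*(l - 6)*(l + 2)*(l + 5)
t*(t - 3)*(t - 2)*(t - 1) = t^4 - 6*t^3 + 11*t^2 - 6*t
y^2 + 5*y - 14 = (y - 2)*(y + 7)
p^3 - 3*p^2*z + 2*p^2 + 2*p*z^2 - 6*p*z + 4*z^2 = (p + 2)*(p - 2*z)*(p - z)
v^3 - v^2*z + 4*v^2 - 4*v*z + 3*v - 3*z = (v + 1)*(v + 3)*(v - z)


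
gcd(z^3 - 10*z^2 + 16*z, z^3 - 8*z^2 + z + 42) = 1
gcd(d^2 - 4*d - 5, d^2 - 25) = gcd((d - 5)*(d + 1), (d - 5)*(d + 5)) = d - 5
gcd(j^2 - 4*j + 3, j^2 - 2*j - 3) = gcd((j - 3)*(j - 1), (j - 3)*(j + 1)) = j - 3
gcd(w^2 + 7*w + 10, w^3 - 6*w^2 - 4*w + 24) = w + 2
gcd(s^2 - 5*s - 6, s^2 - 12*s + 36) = s - 6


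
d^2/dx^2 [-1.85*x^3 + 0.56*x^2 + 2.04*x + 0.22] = 1.12 - 11.1*x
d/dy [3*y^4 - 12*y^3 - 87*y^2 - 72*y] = 12*y^3 - 36*y^2 - 174*y - 72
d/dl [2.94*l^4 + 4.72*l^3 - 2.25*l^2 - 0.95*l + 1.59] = 11.76*l^3 + 14.16*l^2 - 4.5*l - 0.95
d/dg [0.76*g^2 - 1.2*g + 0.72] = 1.52*g - 1.2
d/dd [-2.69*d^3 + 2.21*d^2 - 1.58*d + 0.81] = -8.07*d^2 + 4.42*d - 1.58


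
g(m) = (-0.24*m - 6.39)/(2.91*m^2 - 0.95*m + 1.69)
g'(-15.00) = -0.00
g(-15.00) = -0.00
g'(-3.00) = -0.12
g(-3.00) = -0.18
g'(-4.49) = -0.04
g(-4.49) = -0.08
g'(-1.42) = -0.73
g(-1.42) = -0.68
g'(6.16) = 0.02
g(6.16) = -0.07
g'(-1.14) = -1.12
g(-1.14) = -0.93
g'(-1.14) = -1.12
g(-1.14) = -0.93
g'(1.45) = 1.18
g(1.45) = -1.05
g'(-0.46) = -3.12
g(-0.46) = -2.29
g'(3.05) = 0.17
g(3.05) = -0.28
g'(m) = (0.95 - 5.82*m)*(-0.24*m - 6.39)/(2.91*m^2 - 0.95*m + 1.69)^2 - 0.24/(2.91*m^2 - 0.95*m + 1.69) = (0.6984*m^2 + 37.1898*m - 6.4761)/(8.4681*m^4 - 5.529*m^3 + 10.7383*m^2 - 3.211*m + 2.8561)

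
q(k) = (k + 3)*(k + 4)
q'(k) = 2*k + 7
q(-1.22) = 4.95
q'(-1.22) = 4.56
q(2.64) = 37.45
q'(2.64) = 12.28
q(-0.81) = 6.99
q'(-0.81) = 5.38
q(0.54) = 16.07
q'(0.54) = 8.08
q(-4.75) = 1.31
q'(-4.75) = -2.50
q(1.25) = 22.31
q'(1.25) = 9.50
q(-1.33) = 4.46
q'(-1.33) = 4.34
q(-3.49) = -0.25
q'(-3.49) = 0.02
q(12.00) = 240.00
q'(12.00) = 31.00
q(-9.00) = 30.00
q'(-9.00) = -11.00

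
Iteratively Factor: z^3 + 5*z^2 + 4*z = (z)*(z^2 + 5*z + 4) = z*(z + 4)*(z + 1)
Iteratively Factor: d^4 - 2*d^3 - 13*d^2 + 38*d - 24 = (d - 1)*(d^3 - d^2 - 14*d + 24) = (d - 1)*(d + 4)*(d^2 - 5*d + 6) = (d - 2)*(d - 1)*(d + 4)*(d - 3)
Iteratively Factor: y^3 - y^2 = (y)*(y^2 - y) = y*(y - 1)*(y)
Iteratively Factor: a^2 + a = (a)*(a + 1)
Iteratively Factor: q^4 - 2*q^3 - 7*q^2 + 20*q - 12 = (q + 3)*(q^3 - 5*q^2 + 8*q - 4) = (q - 2)*(q + 3)*(q^2 - 3*q + 2) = (q - 2)*(q - 1)*(q + 3)*(q - 2)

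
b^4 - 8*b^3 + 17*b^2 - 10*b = b*(b - 5)*(b - 2)*(b - 1)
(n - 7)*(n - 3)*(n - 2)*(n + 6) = n^4 - 6*n^3 - 31*n^2 + 204*n - 252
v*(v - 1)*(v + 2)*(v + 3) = v^4 + 4*v^3 + v^2 - 6*v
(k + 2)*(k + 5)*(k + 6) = k^3 + 13*k^2 + 52*k + 60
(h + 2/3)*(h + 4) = h^2 + 14*h/3 + 8/3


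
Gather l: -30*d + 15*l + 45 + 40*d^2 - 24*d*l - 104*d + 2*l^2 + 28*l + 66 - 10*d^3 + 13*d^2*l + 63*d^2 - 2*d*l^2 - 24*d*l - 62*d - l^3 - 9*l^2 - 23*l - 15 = -10*d^3 + 103*d^2 - 196*d - l^3 + l^2*(-2*d - 7) + l*(13*d^2 - 48*d + 20) + 96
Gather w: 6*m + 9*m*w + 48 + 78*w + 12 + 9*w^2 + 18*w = 6*m + 9*w^2 + w*(9*m + 96) + 60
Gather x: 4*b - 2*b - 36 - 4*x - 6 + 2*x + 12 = 2*b - 2*x - 30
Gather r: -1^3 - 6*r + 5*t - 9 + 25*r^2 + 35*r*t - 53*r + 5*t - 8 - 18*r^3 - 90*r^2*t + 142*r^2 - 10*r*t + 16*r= -18*r^3 + r^2*(167 - 90*t) + r*(25*t - 43) + 10*t - 18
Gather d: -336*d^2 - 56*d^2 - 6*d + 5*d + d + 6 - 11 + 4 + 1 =-392*d^2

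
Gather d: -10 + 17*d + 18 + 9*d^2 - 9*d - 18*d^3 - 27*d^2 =-18*d^3 - 18*d^2 + 8*d + 8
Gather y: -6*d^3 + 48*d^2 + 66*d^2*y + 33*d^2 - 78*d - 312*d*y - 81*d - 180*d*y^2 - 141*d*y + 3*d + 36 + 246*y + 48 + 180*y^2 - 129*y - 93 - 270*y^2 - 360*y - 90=-6*d^3 + 81*d^2 - 156*d + y^2*(-180*d - 90) + y*(66*d^2 - 453*d - 243) - 99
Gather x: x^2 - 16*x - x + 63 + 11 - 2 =x^2 - 17*x + 72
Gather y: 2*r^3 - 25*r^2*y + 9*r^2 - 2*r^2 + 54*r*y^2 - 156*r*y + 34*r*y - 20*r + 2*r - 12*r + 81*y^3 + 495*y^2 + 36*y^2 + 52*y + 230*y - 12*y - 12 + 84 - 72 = 2*r^3 + 7*r^2 - 30*r + 81*y^3 + y^2*(54*r + 531) + y*(-25*r^2 - 122*r + 270)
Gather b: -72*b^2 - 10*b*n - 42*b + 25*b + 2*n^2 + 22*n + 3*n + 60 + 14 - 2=-72*b^2 + b*(-10*n - 17) + 2*n^2 + 25*n + 72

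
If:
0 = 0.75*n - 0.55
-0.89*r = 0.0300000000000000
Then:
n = 0.73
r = -0.03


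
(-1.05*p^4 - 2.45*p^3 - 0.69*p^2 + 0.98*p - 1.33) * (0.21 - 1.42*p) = 1.491*p^5 + 3.2585*p^4 + 0.4653*p^3 - 1.5365*p^2 + 2.0944*p - 0.2793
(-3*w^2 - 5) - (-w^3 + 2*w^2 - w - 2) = w^3 - 5*w^2 + w - 3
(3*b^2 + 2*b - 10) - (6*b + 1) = 3*b^2 - 4*b - 11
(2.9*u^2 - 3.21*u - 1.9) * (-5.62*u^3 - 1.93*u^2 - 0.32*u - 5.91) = -16.298*u^5 + 12.4432*u^4 + 15.9453*u^3 - 12.4448*u^2 + 19.5791*u + 11.229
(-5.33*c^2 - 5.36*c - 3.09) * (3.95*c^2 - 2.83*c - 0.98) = -21.0535*c^4 - 6.0881*c^3 + 8.1867*c^2 + 13.9975*c + 3.0282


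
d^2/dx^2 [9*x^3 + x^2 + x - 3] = 54*x + 2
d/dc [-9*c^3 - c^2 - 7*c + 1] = -27*c^2 - 2*c - 7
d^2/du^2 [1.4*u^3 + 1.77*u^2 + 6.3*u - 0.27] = 8.4*u + 3.54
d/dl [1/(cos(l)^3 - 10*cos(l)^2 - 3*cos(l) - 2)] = -(3*sin(l)^2 + 20*cos(l))*sin(l)/(-cos(l)^3 + 10*cos(l)^2 + 3*cos(l) + 2)^2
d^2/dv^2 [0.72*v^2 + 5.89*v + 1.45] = 1.44000000000000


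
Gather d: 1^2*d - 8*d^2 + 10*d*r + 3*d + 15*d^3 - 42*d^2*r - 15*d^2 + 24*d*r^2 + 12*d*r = 15*d^3 + d^2*(-42*r - 23) + d*(24*r^2 + 22*r + 4)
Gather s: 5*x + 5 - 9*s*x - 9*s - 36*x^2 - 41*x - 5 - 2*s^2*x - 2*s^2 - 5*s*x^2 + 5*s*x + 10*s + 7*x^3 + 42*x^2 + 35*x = s^2*(-2*x - 2) + s*(-5*x^2 - 4*x + 1) + 7*x^3 + 6*x^2 - x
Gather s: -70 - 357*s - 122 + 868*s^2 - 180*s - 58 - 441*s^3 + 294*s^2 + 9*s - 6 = -441*s^3 + 1162*s^2 - 528*s - 256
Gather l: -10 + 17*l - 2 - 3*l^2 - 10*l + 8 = -3*l^2 + 7*l - 4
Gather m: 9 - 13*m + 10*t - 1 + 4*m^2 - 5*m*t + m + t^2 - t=4*m^2 + m*(-5*t - 12) + t^2 + 9*t + 8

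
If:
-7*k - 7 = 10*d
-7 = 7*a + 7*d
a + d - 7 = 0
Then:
No Solution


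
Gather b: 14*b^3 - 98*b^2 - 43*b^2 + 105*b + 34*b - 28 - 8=14*b^3 - 141*b^2 + 139*b - 36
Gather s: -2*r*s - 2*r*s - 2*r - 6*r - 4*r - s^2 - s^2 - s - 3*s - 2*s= -12*r - 2*s^2 + s*(-4*r - 6)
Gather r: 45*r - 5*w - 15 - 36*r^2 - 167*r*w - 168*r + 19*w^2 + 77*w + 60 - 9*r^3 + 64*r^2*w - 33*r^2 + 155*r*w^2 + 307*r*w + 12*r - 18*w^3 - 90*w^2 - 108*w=-9*r^3 + r^2*(64*w - 69) + r*(155*w^2 + 140*w - 111) - 18*w^3 - 71*w^2 - 36*w + 45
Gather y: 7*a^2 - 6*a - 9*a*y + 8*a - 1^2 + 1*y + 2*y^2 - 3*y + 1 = 7*a^2 + 2*a + 2*y^2 + y*(-9*a - 2)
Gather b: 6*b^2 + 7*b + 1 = 6*b^2 + 7*b + 1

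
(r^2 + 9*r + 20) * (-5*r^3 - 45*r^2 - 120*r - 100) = -5*r^5 - 90*r^4 - 625*r^3 - 2080*r^2 - 3300*r - 2000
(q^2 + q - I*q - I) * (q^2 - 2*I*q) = q^4 + q^3 - 3*I*q^3 - 2*q^2 - 3*I*q^2 - 2*q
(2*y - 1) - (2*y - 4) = 3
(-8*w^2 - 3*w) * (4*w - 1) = -32*w^3 - 4*w^2 + 3*w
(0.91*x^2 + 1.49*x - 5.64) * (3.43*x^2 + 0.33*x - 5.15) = 3.1213*x^4 + 5.411*x^3 - 23.54*x^2 - 9.5347*x + 29.046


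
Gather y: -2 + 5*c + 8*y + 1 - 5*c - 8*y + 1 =0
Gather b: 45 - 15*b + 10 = 55 - 15*b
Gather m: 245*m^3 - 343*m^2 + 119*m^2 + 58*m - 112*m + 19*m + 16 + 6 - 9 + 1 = 245*m^3 - 224*m^2 - 35*m + 14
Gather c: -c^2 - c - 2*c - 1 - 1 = -c^2 - 3*c - 2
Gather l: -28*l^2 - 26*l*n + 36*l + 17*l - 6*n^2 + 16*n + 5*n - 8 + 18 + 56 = -28*l^2 + l*(53 - 26*n) - 6*n^2 + 21*n + 66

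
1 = 1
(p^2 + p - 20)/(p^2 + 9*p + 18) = (p^2 + p - 20)/(p^2 + 9*p + 18)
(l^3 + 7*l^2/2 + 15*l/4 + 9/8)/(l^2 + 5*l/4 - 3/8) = (4*l^2 + 8*l + 3)/(4*l - 1)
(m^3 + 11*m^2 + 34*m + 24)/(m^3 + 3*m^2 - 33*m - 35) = (m^2 + 10*m + 24)/(m^2 + 2*m - 35)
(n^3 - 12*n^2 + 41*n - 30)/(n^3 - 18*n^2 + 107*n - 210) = (n - 1)/(n - 7)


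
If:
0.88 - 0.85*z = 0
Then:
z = 1.04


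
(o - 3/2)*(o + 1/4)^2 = o^3 - o^2 - 11*o/16 - 3/32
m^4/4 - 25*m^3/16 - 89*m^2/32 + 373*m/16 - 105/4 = (m/4 + 1)*(m - 6)*(m - 5/2)*(m - 7/4)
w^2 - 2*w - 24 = (w - 6)*(w + 4)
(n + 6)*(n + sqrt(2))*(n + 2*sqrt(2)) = n^3 + 3*sqrt(2)*n^2 + 6*n^2 + 4*n + 18*sqrt(2)*n + 24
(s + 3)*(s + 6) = s^2 + 9*s + 18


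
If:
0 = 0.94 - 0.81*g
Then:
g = 1.16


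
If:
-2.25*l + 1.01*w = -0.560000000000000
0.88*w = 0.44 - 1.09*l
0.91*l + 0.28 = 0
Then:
No Solution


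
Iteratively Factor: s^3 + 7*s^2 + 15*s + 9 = (s + 3)*(s^2 + 4*s + 3) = (s + 3)^2*(s + 1)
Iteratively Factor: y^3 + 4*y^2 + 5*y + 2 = (y + 1)*(y^2 + 3*y + 2) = (y + 1)^2*(y + 2)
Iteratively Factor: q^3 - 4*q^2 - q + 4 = (q + 1)*(q^2 - 5*q + 4) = (q - 1)*(q + 1)*(q - 4)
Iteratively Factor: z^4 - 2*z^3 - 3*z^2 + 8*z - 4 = (z + 2)*(z^3 - 4*z^2 + 5*z - 2) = (z - 1)*(z + 2)*(z^2 - 3*z + 2) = (z - 2)*(z - 1)*(z + 2)*(z - 1)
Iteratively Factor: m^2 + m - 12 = (m - 3)*(m + 4)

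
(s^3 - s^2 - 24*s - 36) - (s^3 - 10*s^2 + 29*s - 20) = 9*s^2 - 53*s - 16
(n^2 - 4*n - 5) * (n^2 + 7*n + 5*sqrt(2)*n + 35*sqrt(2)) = n^4 + 3*n^3 + 5*sqrt(2)*n^3 - 33*n^2 + 15*sqrt(2)*n^2 - 165*sqrt(2)*n - 35*n - 175*sqrt(2)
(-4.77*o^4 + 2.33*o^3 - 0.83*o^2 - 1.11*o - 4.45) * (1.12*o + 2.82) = -5.3424*o^5 - 10.8418*o^4 + 5.641*o^3 - 3.5838*o^2 - 8.1142*o - 12.549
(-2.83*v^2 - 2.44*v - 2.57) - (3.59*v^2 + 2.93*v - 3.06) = -6.42*v^2 - 5.37*v + 0.49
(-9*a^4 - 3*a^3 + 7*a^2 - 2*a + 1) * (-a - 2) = 9*a^5 + 21*a^4 - a^3 - 12*a^2 + 3*a - 2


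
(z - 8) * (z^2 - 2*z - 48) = z^3 - 10*z^2 - 32*z + 384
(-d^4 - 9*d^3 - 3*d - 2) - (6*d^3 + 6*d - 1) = -d^4 - 15*d^3 - 9*d - 1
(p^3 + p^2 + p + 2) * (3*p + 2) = 3*p^4 + 5*p^3 + 5*p^2 + 8*p + 4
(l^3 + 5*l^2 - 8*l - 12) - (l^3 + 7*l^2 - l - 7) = -2*l^2 - 7*l - 5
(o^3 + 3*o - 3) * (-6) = -6*o^3 - 18*o + 18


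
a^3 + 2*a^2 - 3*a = a*(a - 1)*(a + 3)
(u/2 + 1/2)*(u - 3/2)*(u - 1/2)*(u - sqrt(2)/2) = u^4/2 - u^3/2 - sqrt(2)*u^3/4 - 5*u^2/8 + sqrt(2)*u^2/4 + 3*u/8 + 5*sqrt(2)*u/16 - 3*sqrt(2)/16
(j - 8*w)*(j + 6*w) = j^2 - 2*j*w - 48*w^2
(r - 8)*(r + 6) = r^2 - 2*r - 48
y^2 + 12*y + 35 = (y + 5)*(y + 7)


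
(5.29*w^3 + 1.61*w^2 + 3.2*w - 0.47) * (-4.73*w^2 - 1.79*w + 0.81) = -25.0217*w^5 - 17.0844*w^4 - 13.733*w^3 - 2.2008*w^2 + 3.4333*w - 0.3807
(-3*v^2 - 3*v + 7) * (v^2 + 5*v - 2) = -3*v^4 - 18*v^3 - 2*v^2 + 41*v - 14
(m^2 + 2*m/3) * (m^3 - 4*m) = m^5 + 2*m^4/3 - 4*m^3 - 8*m^2/3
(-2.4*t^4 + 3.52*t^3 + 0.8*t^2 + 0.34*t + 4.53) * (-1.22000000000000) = 2.928*t^4 - 4.2944*t^3 - 0.976*t^2 - 0.4148*t - 5.5266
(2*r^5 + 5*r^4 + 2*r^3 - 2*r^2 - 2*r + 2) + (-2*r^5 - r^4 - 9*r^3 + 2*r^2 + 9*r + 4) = 4*r^4 - 7*r^3 + 7*r + 6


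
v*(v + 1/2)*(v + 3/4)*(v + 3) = v^4 + 17*v^3/4 + 33*v^2/8 + 9*v/8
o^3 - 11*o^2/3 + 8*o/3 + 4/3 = (o - 2)^2*(o + 1/3)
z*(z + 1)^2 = z^3 + 2*z^2 + z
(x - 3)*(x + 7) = x^2 + 4*x - 21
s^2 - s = s*(s - 1)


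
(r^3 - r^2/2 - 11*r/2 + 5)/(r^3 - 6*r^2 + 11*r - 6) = (r + 5/2)/(r - 3)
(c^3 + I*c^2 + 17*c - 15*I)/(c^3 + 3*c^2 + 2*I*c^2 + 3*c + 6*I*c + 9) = (c^2 + 2*I*c + 15)/(c^2 + 3*c*(1 + I) + 9*I)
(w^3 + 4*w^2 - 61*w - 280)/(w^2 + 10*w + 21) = (w^2 - 3*w - 40)/(w + 3)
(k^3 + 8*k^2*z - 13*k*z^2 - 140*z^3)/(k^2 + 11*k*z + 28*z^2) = (k^2 + k*z - 20*z^2)/(k + 4*z)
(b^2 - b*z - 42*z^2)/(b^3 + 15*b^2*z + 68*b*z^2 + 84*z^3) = (b - 7*z)/(b^2 + 9*b*z + 14*z^2)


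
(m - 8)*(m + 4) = m^2 - 4*m - 32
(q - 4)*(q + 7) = q^2 + 3*q - 28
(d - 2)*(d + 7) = d^2 + 5*d - 14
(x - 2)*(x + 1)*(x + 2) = x^3 + x^2 - 4*x - 4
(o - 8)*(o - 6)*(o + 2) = o^3 - 12*o^2 + 20*o + 96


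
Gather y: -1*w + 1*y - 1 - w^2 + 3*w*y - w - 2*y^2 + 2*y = -w^2 - 2*w - 2*y^2 + y*(3*w + 3) - 1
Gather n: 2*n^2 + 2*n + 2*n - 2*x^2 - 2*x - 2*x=2*n^2 + 4*n - 2*x^2 - 4*x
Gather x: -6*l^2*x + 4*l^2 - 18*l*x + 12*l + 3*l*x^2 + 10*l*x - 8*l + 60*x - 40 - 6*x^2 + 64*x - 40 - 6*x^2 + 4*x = 4*l^2 + 4*l + x^2*(3*l - 12) + x*(-6*l^2 - 8*l + 128) - 80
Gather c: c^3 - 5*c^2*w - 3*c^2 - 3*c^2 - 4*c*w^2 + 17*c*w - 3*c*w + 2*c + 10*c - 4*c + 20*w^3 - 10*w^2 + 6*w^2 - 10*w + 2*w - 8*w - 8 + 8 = c^3 + c^2*(-5*w - 6) + c*(-4*w^2 + 14*w + 8) + 20*w^3 - 4*w^2 - 16*w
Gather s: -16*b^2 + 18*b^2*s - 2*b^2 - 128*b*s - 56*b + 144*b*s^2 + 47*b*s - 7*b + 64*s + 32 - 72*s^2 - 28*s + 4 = -18*b^2 - 63*b + s^2*(144*b - 72) + s*(18*b^2 - 81*b + 36) + 36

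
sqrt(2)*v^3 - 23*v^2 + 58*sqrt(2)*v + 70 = (v - 7*sqrt(2))*(v - 5*sqrt(2))*(sqrt(2)*v + 1)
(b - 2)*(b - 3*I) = b^2 - 2*b - 3*I*b + 6*I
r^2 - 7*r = r*(r - 7)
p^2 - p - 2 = (p - 2)*(p + 1)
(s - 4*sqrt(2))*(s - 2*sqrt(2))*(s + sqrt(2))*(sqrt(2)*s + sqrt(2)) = sqrt(2)*s^4 - 10*s^3 + sqrt(2)*s^3 - 10*s^2 + 4*sqrt(2)*s^2 + 4*sqrt(2)*s + 32*s + 32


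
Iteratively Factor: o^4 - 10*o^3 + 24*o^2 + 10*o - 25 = (o - 5)*(o^3 - 5*o^2 - o + 5) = (o - 5)^2*(o^2 - 1) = (o - 5)^2*(o + 1)*(o - 1)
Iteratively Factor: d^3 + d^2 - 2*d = (d - 1)*(d^2 + 2*d) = (d - 1)*(d + 2)*(d)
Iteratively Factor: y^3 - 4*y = (y + 2)*(y^2 - 2*y) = y*(y + 2)*(y - 2)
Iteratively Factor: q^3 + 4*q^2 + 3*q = (q)*(q^2 + 4*q + 3) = q*(q + 3)*(q + 1)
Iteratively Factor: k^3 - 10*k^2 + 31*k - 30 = (k - 2)*(k^2 - 8*k + 15) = (k - 3)*(k - 2)*(k - 5)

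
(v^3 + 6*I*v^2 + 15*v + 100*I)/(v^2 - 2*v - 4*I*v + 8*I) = (v^2 + 10*I*v - 25)/(v - 2)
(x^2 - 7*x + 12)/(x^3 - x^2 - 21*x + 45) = (x - 4)/(x^2 + 2*x - 15)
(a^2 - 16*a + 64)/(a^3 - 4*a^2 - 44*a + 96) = (a - 8)/(a^2 + 4*a - 12)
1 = 1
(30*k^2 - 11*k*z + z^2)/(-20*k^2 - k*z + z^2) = (-6*k + z)/(4*k + z)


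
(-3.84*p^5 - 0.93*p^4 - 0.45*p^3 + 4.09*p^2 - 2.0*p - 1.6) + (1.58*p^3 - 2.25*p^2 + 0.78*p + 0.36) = -3.84*p^5 - 0.93*p^4 + 1.13*p^3 + 1.84*p^2 - 1.22*p - 1.24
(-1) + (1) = 0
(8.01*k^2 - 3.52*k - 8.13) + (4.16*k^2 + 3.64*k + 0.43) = 12.17*k^2 + 0.12*k - 7.7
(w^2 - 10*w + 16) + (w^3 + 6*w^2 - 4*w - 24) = w^3 + 7*w^2 - 14*w - 8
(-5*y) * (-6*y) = 30*y^2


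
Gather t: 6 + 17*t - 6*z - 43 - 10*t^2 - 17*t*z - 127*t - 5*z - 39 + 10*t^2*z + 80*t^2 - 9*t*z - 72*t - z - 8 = t^2*(10*z + 70) + t*(-26*z - 182) - 12*z - 84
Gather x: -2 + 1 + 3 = 2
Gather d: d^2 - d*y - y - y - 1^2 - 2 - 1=d^2 - d*y - 2*y - 4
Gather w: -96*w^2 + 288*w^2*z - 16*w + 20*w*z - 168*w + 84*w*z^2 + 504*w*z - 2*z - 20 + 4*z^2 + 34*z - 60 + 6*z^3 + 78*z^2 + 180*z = w^2*(288*z - 96) + w*(84*z^2 + 524*z - 184) + 6*z^3 + 82*z^2 + 212*z - 80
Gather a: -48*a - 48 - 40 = -48*a - 88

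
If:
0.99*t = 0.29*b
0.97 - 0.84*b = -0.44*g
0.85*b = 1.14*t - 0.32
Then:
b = -0.62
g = -3.39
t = -0.18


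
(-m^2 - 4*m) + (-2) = -m^2 - 4*m - 2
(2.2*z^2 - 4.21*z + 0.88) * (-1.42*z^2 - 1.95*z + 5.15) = -3.124*z^4 + 1.6882*z^3 + 18.2899*z^2 - 23.3975*z + 4.532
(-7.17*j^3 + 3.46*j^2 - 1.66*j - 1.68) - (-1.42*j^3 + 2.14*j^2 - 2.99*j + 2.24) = -5.75*j^3 + 1.32*j^2 + 1.33*j - 3.92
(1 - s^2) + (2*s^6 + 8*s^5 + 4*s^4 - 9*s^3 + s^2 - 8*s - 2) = 2*s^6 + 8*s^5 + 4*s^4 - 9*s^3 - 8*s - 1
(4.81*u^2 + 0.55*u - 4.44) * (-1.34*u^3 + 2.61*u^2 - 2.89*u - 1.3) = -6.4454*u^5 + 11.8171*u^4 - 6.5158*u^3 - 19.4309*u^2 + 12.1166*u + 5.772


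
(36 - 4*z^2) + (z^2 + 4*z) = -3*z^2 + 4*z + 36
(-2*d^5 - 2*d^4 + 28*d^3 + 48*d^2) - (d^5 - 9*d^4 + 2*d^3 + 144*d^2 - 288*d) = -3*d^5 + 7*d^4 + 26*d^3 - 96*d^2 + 288*d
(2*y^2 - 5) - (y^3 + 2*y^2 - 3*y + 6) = -y^3 + 3*y - 11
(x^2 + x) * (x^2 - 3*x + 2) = x^4 - 2*x^3 - x^2 + 2*x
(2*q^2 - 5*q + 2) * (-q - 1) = -2*q^3 + 3*q^2 + 3*q - 2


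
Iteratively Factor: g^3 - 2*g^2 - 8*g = (g)*(g^2 - 2*g - 8) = g*(g + 2)*(g - 4)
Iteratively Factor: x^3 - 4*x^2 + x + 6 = (x - 2)*(x^2 - 2*x - 3) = (x - 2)*(x + 1)*(x - 3)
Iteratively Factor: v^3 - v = (v)*(v^2 - 1) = v*(v - 1)*(v + 1)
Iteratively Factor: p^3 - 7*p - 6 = (p + 1)*(p^2 - p - 6) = (p + 1)*(p + 2)*(p - 3)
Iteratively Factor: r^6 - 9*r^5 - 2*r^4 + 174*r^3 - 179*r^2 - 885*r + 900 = (r + 3)*(r^5 - 12*r^4 + 34*r^3 + 72*r^2 - 395*r + 300) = (r + 3)^2*(r^4 - 15*r^3 + 79*r^2 - 165*r + 100) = (r - 1)*(r + 3)^2*(r^3 - 14*r^2 + 65*r - 100) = (r - 4)*(r - 1)*(r + 3)^2*(r^2 - 10*r + 25) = (r - 5)*(r - 4)*(r - 1)*(r + 3)^2*(r - 5)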